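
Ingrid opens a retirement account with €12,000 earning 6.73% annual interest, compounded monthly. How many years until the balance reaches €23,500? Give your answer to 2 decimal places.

10.01 years

(1 + 0.00560833)^(12t) = 23,500/12,000 = 1.9583.
12t·ln(1 + 0.00560833) = ln(1.9583); 12t = 0.67209/0.00559267 ≈ 120.1741.
t ≈ 10.0145 years.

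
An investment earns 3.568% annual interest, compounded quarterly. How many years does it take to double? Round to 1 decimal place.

(1 + 0.00892)^(4t) = 2.
4t = ln 2 / ln(1 + 0.00892) ≈ 0.69315/0.00888045 ≈ 78.0531.
t ≈ 19.5133.

19.5 years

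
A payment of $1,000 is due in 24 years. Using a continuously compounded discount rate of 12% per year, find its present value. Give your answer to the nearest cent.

P = A·e^(−rt) = 1,000·e^(−2.88).
e^(−2.88) ≈ 0.0561347628, so P ≈ 56.1348.

$56.13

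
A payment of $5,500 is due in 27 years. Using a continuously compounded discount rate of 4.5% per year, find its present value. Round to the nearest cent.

P = A·e^(−rt) = 5,500·e^(−1.215).
e^(−1.215) ≈ 0.2967100143, so P ≈ 1,631.9051.

$1,631.91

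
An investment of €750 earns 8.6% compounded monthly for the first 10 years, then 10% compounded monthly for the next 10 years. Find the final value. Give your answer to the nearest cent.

€4,783.19

After 10 years at 8.6%: 750 × 2.355923932 ≈ 1,766.9429.
Then 10 years at 10%: 1,766.9429 × 2.707041491 ≈ 4,783.1879.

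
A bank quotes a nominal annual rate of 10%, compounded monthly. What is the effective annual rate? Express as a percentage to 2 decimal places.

EAR = (1 + 10%/12)^12 − 1 = (1 + 0.00833333)^12 − 1.
(1 + 0.00833333)^12 ≈ 1.104713, so EAR ≈ 10.47131%.

10.47%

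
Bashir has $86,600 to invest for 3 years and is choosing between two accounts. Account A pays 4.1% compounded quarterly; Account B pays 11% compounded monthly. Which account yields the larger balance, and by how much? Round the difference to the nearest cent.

A: (1 + 0.01025)^12 ≈ 1.1301765955, so 86,600 × 1.1301765955 ≈ 97,873.2932.
B: (1 + 0.11/12)^36 ≈ 1.3888786292, so 86,600 × 1.3888786292 ≈ 120,276.8893.
Difference ≈ 22,403.5961 in favor of B.

Account B, by $22,403.60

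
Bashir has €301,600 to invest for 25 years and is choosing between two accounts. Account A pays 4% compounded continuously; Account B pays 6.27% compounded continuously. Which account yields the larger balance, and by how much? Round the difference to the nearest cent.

Account B, by €626,231.61

Account A growth factor: e^(0.04·25) = e^1 ≈ 2.71828182846; balance ≈ 819,833.7995.
Account B growth factor: e^(0.0627·25) = e^1.5675 ≈ 4.794646581557; balance ≈ 1,446,065.4090.
Account B is larger by 626,231.6095.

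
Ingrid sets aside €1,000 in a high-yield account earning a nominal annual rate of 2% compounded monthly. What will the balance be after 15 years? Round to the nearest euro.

Growth factor = (1 + 0.02/12)^180 ≈ 1.349521759.
A ≈ 1,000 × 1.349521759 ≈ 1,349.5218.

€1,350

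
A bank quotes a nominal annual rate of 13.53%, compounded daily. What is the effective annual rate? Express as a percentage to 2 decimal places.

14.49%

One year is 365 periods at 0.000370685 each: (1 + 0.000370685)^365 ≈ 1.144851.
EAR = 1.144851 − 1 ≈ 14.48515%.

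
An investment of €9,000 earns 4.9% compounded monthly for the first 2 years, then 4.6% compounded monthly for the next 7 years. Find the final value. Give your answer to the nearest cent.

After 2 years at 4.9%: 9,000 × 1.1027427215 ≈ 9,924.6845.
Then 7 years at 4.6%: 9,924.6845 × 1.3790355886 ≈ 13,686.4931.

€13,686.49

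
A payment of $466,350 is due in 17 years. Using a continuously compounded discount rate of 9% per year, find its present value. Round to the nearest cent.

P = A·e^(−rt) = 466,350·e^(−1.53).
e^(−1.53) ≈ 0.216535667316, so P ≈ 100,981.4085.

$100,981.41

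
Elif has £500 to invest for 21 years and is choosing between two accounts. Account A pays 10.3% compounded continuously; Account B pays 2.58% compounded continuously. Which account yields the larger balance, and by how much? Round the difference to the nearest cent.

Account A, by £3,489.05

A: e^(0.103·21) = e^2.163 ≈ 8.697190131, so 500 × 8.697190131 ≈ 4,348.5951.
B: e^(0.0258·21) = e^0.5418 ≈ 1.71909846, so 500 × 1.71909846 ≈ 859.5492.
Difference ≈ 3,489.0458 in favor of A.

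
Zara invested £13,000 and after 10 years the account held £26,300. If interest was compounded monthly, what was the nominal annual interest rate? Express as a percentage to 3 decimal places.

7.067%

(1 + r/12)^120 = 26,300/13,000 = 2.02308.
1 + r/12 = 2.02308^(1/120) ≈ 1.005889, so r/12 ≈ 0.0058891.
r ≈ 12·0.0058891 = 7.06692%.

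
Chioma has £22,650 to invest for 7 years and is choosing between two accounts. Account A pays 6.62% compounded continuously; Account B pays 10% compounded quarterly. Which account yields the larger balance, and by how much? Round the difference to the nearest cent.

A: e^(0.0662·7) = e^0.4634 ≈ 1.5894690029, so 22,650 × 1.5894690029 ≈ 36,001.4729.
B: (1 + 0.025)^28 ≈ 1.9964950188, so 22,650 × 1.9964950188 ≈ 45,220.6122.
Difference ≈ 9,219.1393 in favor of B.

Account B, by £9,219.14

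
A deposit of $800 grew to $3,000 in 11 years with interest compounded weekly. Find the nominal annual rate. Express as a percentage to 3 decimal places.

The 572-period growth factor is 3,000/800 = 3.75.
r/52 = 3.75^(1/572) − 1 ≈ 0.00231343, so r ≈ 52·0.00231343 = 12.02986%.

12.030%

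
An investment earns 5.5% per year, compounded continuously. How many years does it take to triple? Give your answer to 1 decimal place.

e^(0.055t) = 3, so 0.055t = ln 3 ≈ 1.0986.
t ≈ 1.0986/0.055 ≈ 19.9748.

20.0 years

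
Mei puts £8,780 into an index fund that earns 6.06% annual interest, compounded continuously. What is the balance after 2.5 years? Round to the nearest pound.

A = P·e^(rt) = 8,780·e^(0.0606·2.5) = 8,780·e^0.1515.
e^0.1515 ≈ 1.1635783018, so A ≈ 10,216.2175.

£10,216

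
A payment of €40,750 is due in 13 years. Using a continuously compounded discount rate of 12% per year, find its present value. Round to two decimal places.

P = A·e^(−rt) = 40,750·e^(−1.56).
e^(−1.56) ≈ 0.2101360712, so P ≈ 8,563.0449.

€8,563.04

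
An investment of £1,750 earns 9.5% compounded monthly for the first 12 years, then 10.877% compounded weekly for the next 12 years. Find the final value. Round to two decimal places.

After 12 years at 9.5%: 1,750 × 3.112764305 ≈ 5,447.3375.
Then 12 years at 10.877%: 5,447.3375 × 3.6835493893 ≈ 20,065.5368.

£20,065.54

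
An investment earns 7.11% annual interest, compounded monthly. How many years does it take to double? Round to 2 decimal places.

(1 + 0.005925)^(12t) = 2.
12t = ln 2 / ln(1 + 0.005925) ≈ 0.69315/0.00590752 ≈ 117.3331.
t ≈ 9.7778.

9.78 years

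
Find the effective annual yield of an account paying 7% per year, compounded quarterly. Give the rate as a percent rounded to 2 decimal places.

EAR = (1 + 7%/4)^4 − 1 = (1 + 0.0175)^4 − 1.
(1 + 0.0175)^4 ≈ 1.071859, so EAR ≈ 7.18590%.

7.19%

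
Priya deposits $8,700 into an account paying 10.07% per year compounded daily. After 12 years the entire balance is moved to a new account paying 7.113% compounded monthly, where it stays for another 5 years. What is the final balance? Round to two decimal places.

$41,519.22

Phase 1: 8,700·(1 + 0.1007/365)^4380 ≈ 29,123.8190.
Phase 2: 29,123.8190·(1 + 0.0059275)^60 ≈ 41,519.2200.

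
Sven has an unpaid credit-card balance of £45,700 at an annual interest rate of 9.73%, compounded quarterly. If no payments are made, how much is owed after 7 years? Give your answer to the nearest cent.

£89,572.32

Periodic rate = 9.73%/4 = 0.024325; periods = 4·7 = 28.
A = 45,700·(1 + 0.024325)^28 ≈ 45,700·1.9600070185 ≈ 89,572.3207.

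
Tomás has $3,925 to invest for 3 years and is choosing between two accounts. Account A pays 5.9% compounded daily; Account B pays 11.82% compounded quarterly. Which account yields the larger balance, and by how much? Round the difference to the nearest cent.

Account B, by $881.91

A: (1 + 0.059/365)^1095 ≈ 1.19361402, so 3,925 × 1.19361402 ≈ 4,684.9350.
B: (1 + 0.02955)^12 ≈ 1.418303959, so 3,925 × 1.418303959 ≈ 5,566.8430.
Difference ≈ 881.9080 in favor of B.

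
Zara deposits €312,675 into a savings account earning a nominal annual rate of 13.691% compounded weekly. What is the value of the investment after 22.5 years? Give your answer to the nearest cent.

€6,779,042.51

Periodic rate = 13.691%/52 = 0.00263288; periods = 52·22.5 = 1170.
A = 312,675·(1 + 0.13691/52)^1170 ≈ 312,675·21.68079479945 ≈ 6,779,042.5139.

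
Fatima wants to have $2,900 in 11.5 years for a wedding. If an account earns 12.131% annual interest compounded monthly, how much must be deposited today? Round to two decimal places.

Growth factor = (1 + 0.12131/12)^138 ≈ 4.007071572.
P = 2,900/4.007071572 ≈ 723.7205.

$723.72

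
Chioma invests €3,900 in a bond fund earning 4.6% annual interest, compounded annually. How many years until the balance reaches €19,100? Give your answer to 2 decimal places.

35.33 years

(1 + 0.046)^t = 19,100/3,900 = 4.8974.
t·ln(1 + 0.046) = ln(4.8974); t = 1.5887/0.0449734 ≈ 35.3256.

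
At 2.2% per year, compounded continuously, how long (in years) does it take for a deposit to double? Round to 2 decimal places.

e^(0.022t) = 2, so 0.022t = ln 2 ≈ 0.69315.
t ≈ 0.69315/0.022 ≈ 31.5067.

31.51 years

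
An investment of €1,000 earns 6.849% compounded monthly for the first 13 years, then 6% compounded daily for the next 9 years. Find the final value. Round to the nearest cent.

€4,169.49

After 13 years at 6.849%: 1,000 × 2.42987237 ≈ 2,429.8724.
Then 9 years at 6%: 2,429.8724 × 1.71593071 ≈ 4,169.4926.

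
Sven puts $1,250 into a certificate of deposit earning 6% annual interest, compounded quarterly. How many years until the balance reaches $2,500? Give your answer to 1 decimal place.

11.6 years

We need (1 + 0.015)^(4t) = 2, so 4t = ln 2 / ln 1.015 ≈ 46.5555.
t ≈ 46.5555/4 = 11.6389 years.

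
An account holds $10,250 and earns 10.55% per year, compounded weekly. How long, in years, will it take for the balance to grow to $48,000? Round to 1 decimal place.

(1 + 0.00202885)^(52t) = 48,000/10,250 = 4.6829.
52t·ln(1 + 0.00202885) = ln(4.6829); 52t = 1.5439/0.00202679 ≈ 761.7576.
t ≈ 14.6492 years.

14.6 years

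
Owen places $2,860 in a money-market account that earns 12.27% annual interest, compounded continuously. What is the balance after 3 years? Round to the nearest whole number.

$4,133

A = P·e^(rt) = 2,860·e^(0.1227·3) = 2,860·e^0.3681.
e^0.3681 ≈ 1.44498653, so A ≈ 4,132.6615.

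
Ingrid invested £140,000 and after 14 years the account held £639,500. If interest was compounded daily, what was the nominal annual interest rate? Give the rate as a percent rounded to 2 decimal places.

(1 + r/365)^5110 = 639,500/140,000 = 4.56786.
1 + r/365 = 4.56786^(1/5110) ≈ 1.000297, so r/365 ≈ 0.000297313.
r ≈ 365·0.000297313 = 10.85193%.

10.85%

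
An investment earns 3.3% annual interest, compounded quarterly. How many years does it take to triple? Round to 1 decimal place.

33.4 years

(1 + 0.00825)^(4t) = 3.
4t = ln 3 / ln(1 + 0.00825) ≈ 1.0986/0.00821615 ≈ 133.7137.
t ≈ 33.4284.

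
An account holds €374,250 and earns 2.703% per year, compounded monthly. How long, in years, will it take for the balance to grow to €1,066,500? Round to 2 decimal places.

38.79 years

(1 + 0.0022525)^(12t) = 1,066,500/374,250 = 2.8497.
12t·ln(1 + 0.0022525) = ln(2.8497); 12t = 1.0472/0.00224997 ≈ 465.4351.
t ≈ 38.7863 years.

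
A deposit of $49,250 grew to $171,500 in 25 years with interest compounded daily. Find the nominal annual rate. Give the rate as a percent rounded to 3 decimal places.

The 9125-period growth factor is 171,500/49,250 = 3.48223.
r/365 = 3.48223^(1/9125) − 1 ≈ 0.000136741, so r ≈ 365·0.000136741 = 4.99104%.

4.991%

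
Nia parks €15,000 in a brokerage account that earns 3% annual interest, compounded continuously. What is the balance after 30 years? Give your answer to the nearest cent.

€36,894.05

A = P·e^(rt) = 15,000·e^(0.03·30) = 15,000·e^0.9.
e^0.9 ≈ 2.4596031112, so A ≈ 36,894.0467.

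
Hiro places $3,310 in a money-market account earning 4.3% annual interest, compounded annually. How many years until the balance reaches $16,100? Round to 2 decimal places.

37.57 years

We need (1 + 0.043)^t = 4.864, so t = ln 4.864 / ln 1.043 ≈ 37.5731.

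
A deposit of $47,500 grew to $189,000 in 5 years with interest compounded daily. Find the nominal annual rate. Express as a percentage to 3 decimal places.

(1 + r/365)^1825 = 189,000/47,500 = 3.97895.
1 + r/365 = 3.97895^(1/1825) ≈ 1.000757, so r/365 ≈ 0.000757008.
r ≈ 365·0.000757008 = 27.63080%.

27.631%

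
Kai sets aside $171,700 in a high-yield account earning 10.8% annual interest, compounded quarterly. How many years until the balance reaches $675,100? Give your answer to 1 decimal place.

12.8 years

We need (1 + 0.027)^(4t) = 3.9319, so 4t = ln 3.9319 / ln 1.027 ≈ 51.3894.
t ≈ 51.3894/4 = 12.8473 years.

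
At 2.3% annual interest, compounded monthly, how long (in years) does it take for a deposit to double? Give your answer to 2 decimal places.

30.17 years

(1 + 0.00191667)^(12t) = 2.
12t = ln 2 / ln(1 + 0.00191667) ≈ 0.69315/0.00191483 ≈ 361.9885.
t ≈ 30.1657.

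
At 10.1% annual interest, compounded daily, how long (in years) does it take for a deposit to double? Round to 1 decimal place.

6.9 years

(1 + 0.000276712)^(365t) = 2.
365t = ln 2 / ln(1 + 0.000276712) ≈ 0.69315/0.000276674 ≈ 2505.2844.
t ≈ 6.8638.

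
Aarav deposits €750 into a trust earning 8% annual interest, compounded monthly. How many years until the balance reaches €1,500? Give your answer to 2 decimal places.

We need (1 + 0.00666667)^(12t) = 2, so 12t = ln 2 / ln 1.006667 ≈ 104.3183.
t ≈ 104.3183/12 = 8.6932 years.

8.69 years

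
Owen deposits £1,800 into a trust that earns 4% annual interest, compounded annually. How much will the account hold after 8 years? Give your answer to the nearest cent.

Annual rate = 4% = 0.04; years = 8.
A = 1,800·(1 + 0.04)^8 ≈ 1,800·1.36856905 ≈ 2,463.4243.

£2,463.42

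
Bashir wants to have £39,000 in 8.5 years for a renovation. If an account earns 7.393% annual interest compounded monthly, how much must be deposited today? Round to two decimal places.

£20,844.38

Growth factor = (1 + 0.07393/12)^102 ≈ 1.8710077038.
P = 39,000/1.8710077038 ≈ 20,844.3824.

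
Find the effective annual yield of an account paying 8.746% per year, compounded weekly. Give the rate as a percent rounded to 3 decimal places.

9.132%

One year is 52 periods at 0.00168192 each: (1 + 0.00168192)^52 ≈ 1.091318.
EAR = 1.091318 − 1 ≈ 9.13184%.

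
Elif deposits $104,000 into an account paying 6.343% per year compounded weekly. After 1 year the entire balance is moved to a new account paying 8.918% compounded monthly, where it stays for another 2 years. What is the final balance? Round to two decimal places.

$132,354.34

After 1 years at 6.343%: 104,000 × 1.06544371397 ≈ 110,806.1463.
Then 2 years at 8.918%: 110,806.1463 × 1.19446753582 ≈ 132,354.3445.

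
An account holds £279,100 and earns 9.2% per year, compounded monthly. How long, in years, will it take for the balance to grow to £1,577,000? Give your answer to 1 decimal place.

18.9 years

(1 + 0.00766667)^(12t) = 1,577,000/279,100 = 5.6503.
12t·ln(1 + 0.00766667) = ln(5.6503); 12t = 1.7317/0.00763743 ≈ 226.7399.
t ≈ 18.8950 years.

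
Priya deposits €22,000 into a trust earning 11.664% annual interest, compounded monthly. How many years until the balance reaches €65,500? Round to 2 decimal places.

We need (1 + 0.00972)^(12t) = 2.9773, so 12t = ln 2.9773 / ln 1.00972 ≈ 112.7882.
t ≈ 112.7882/12 = 9.3990 years.

9.40 years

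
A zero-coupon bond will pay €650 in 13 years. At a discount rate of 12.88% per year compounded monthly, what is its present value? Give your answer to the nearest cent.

€122.92

Periodic rate = 12.88%/12 = 0.0107333; 156 periods.
P = 650/(1 + 0.1288/12)^156 ≈ 650/5.28819956 ≈ 122.9152.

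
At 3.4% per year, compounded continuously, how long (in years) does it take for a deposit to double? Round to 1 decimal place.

20.4 years

e^(0.034t) = 2, so 0.034t = ln 2 ≈ 0.69315.
t ≈ 0.69315/0.034 ≈ 20.3867.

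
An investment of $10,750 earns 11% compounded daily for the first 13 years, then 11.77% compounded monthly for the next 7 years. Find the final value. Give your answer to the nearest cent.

After 13 years at 11%: 10,750 × 4.17779904594 ≈ 44,911.3397.
Then 7 years at 11.77%: 44,911.3397 × 2.27024029995 ≈ 101,959.5334.

$101,959.53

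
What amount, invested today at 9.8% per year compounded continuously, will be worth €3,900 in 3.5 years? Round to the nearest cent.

P = A·e^(−rt) = 3,900·e^(−0.343).
e^(−0.343) ≈ 0.7096382116, so P ≈ 2,767.5890.

€2,767.59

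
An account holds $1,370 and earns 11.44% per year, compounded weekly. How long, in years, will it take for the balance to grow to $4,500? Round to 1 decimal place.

10.4 years

(1 + 0.0022)^(52t) = 4,500/1,370 = 3.2847.
52t·ln(1 + 0.0022) = ln(3.2847); 52t = 1.1893/0.00219758 ≈ 541.1702.
t ≈ 10.4071 years.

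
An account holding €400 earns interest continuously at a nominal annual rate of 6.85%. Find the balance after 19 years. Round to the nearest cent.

€1,469.92

A = P·e^(rt) = 400·e^(0.0685·19) = 400·e^1.3015.
e^1.3015 ≈ 3.674804743, so A ≈ 1,469.9219.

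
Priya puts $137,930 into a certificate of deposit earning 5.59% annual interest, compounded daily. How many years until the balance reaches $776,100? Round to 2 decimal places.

(1 + 0.000153151)^(365t) = 776,100/137,930 = 5.6268.
365t·ln(1 + 0.000153151) = ln(5.6268); 365t = 1.7275/0.000153139 ≈ 11280.8333.
t ≈ 30.9064 years.

30.91 years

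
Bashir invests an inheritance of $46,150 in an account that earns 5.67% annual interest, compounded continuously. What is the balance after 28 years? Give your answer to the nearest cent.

$225,765.53

A = P·e^(rt) = 46,150·e^(0.0567·28) = 46,150·e^1.5876.
e^1.5876 ≈ 4.8919940424, so A ≈ 225,765.5251.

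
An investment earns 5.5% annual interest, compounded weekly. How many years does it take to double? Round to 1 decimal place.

12.6 years

(1 + 0.00105769)^(52t) = 2.
52t = ln 2 / ln(1 + 0.00105769) ≈ 0.69315/0.00105713 ≈ 655.6857.
t ≈ 12.6093.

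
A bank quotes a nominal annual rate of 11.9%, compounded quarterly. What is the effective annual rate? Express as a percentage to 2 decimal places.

One year is 4 periods at 0.02975 each: (1 + 0.02975)^4 ≈ 1.124416.
EAR = 1.124416 − 1 ≈ 12.44165%.

12.44%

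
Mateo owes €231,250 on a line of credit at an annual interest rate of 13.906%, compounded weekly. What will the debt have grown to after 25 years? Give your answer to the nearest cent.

€7,445,455.80

Periodic rate = 13.906%/52 = 0.00267423; periods = 52·25 = 1300.
A = 231,250·(1 + 0.13906/52)^1300 ≈ 231,250·32.19656562287 ≈ 7,445,455.8003.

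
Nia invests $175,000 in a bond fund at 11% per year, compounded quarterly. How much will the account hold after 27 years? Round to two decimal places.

$3,276,994.77

Growth factor = (1 + 0.0275)^108 ≈ 18.72568438369.
A ≈ 175,000 × 18.72568438369 ≈ 3,276,994.7671.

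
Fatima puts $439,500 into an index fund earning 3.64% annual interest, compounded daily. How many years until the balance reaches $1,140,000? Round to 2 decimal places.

We need (1 + 0.000099726)^(365t) = 2.5939, so 365t = ln 2.5939 / ln 1.0001 ≈ 9558.1201.
t ≈ 9558.1201/365 = 26.1866 years.

26.19 years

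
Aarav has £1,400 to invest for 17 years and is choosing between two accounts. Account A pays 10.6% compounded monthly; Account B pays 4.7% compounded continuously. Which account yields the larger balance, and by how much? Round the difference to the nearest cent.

Account A growth factor: (1 + 0.106/12)^204 ≈ 6.013985822; balance ≈ 8,419.5802.
Account B growth factor: e^(0.047·17) = e^0.799 ≈ 2.2233165; balance ≈ 3,112.6431.
Account A is larger by 5,306.9371.

Account A, by £5,306.94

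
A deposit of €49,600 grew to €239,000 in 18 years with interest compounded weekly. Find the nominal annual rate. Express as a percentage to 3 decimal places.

The 936-period growth factor is 239,000/49,600 = 4.81855.
r/52 = 4.81855^(1/936) − 1 ≈ 0.0016814, so r ≈ 52·0.0016814 = 8.74330%.

8.743%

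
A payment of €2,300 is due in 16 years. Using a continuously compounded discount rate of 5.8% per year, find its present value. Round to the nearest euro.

P = A·e^(−rt) = 2,300·e^(−0.928).
e^(−0.928) ≈ 0.3953436074, so P ≈ 909.2903.

€909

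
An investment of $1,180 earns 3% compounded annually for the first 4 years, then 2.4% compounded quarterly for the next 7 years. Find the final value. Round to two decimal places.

Phase 1: 1,180·(1 + 0.03)^4 ≈ 1,328.1004.
Phase 2: 1,328.1004·(1 + 0.006)^28 ≈ 1,570.2701.

$1,570.27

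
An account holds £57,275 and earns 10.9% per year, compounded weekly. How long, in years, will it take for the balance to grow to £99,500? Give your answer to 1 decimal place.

5.1 years

We need (1 + 0.00209615)^(52t) = 1.7372, so 52t = ln 1.7372 / ln 1.002096 ≈ 263.7555.
t ≈ 263.7555/52 = 5.0722 years.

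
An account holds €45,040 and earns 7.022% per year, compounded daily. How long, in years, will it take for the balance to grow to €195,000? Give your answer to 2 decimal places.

(1 + 0.000192384)^(365t) = 195,000/45,040 = 4.3295.
365t·ln(1 + 0.000192384) = ln(4.3295); 365t = 1.4654/0.000192365 ≈ 7618.0601.
t ≈ 20.8714 years.

20.87 years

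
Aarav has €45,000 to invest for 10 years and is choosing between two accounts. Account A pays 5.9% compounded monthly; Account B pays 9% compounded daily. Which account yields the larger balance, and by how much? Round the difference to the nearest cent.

A: (1 + 0.059/12)^120 ≈ 1.8013823097, so 45,000 × 1.8013823097 ≈ 81,062.2039.
B: (1 + 0.09/365)^3650 ≈ 2.45933025628, so 45,000 × 2.45933025628 ≈ 110,669.8615.
Difference ≈ 29,607.6576 in favor of B.

Account B, by €29,607.66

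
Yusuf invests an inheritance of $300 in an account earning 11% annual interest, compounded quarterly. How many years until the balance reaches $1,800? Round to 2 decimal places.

16.51 years

(1 + 0.0275)^(4t) = 1,800/300 = 6.
4t·ln(1 + 0.0275) = ln(6); 4t = 1.7918/0.0271287 ≈ 66.0467.
t ≈ 16.5117 years.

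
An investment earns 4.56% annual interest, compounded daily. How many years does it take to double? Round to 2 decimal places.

(1 + 0.000124932)^(365t) = 2.
365t = ln 2 / ln(1 + 0.000124932) ≈ 0.69315/0.000124924 ≈ 5548.5641.
t ≈ 15.2015.

15.20 years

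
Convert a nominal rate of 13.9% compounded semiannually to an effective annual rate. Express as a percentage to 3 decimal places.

One year is 2 periods at 0.0695 each: (1 + 0.0695)^2 ≈ 1.14383.
EAR = 1.14383 − 1 ≈ 14.38303%.

14.383%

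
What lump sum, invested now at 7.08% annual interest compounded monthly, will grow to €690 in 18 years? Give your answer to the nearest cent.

Periodic rate = 7.08%/12 = 0.0059; 216 periods.
P = 690/(1 + 0.0059)^216 ≈ 690/3.56318655 ≈ 193.6469.

€193.65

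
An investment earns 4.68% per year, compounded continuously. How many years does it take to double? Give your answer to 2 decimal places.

14.81 years

e^(0.0468t) = 2, so 0.0468t = ln 2 ≈ 0.69315.
t ≈ 0.69315/0.0468 ≈ 14.8108.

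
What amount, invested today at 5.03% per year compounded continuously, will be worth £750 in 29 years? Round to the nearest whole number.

£174

P = A·e^(−rt) = 750·e^(−1.4587).
e^(−1.4587) ≈ 0.232538378, so P ≈ 174.4038.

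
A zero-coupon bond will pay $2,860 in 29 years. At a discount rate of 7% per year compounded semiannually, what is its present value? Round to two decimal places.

Periodic rate = 7%/2 = 0.035; 58 periods.
P = 2,860/(1 + 0.035)^58 ≈ 2,860/7.354282154 ≈ 388.8891.

$388.89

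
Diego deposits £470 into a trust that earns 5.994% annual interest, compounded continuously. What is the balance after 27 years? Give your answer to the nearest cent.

A = P·e^(rt) = 470·e^(0.05994·27) = 470·e^1.61838.
e^1.61838 ≈ 5.044910937, so A ≈ 2,371.1081.

£2,371.11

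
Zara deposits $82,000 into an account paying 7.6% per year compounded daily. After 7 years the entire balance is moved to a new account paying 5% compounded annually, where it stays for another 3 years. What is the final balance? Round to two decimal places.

$161,585.49

Phase 1: 82,000·(1 + 0.076/365)^2555 ≈ 139,583.6229.
Phase 2: 139,583.6229·(1 + 0.05)^3 ≈ 161,585.4914.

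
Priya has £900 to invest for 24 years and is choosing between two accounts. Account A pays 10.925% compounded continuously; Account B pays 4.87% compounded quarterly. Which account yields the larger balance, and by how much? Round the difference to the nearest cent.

Account A growth factor: e^(0.10925·24) = e^2.622 ≈ 13.763222522; balance ≈ 12,386.9003.
Account B growth factor: (1 + 0.012175)^96 ≈ 3.195495489; balance ≈ 2,875.9459.
Account A is larger by 9,510.9543.

Account A, by £9,510.95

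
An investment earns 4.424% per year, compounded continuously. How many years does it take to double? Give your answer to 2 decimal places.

15.67 years

e^(0.04424t) = 2, so 0.04424t = ln 2 ≈ 0.69315.
t ≈ 0.69315/0.04424 ≈ 15.6679.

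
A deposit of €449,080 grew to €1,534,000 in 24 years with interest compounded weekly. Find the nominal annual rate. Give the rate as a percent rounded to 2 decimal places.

5.12%

(1 + r/52)^1248 = 1,534,000/449,080 = 3.41587.
1 + r/52 = 3.41587^(1/1248) ≈ 1.000985, so r/52 ≈ 0.000984806.
r ≈ 52·0.000984806 = 5.12099%.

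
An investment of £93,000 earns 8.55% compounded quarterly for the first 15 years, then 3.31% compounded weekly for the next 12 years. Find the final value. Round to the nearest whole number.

£492,089

Phase 1: 93,000·(1 + 0.021375)^60 ≈ 330,823.5053.
Phase 2: 330,823.5053·(1 + 0.0331/52)^624 ≈ 492,088.5370.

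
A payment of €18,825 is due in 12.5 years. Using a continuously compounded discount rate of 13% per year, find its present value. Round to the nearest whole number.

€3,707

P = A·e^(−rt) = 18,825·e^(−1.625).
e^(−1.625) ≈ 0.1969116752, so P ≈ 3,706.8623.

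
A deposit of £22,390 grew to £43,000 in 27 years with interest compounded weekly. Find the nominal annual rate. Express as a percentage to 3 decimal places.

The 1404-period growth factor is 43,000/22,390 = 1.9205.
r/52 = 1.9205^(1/1404) − 1 ≈ 0.000464913, so r ≈ 52·0.000464913 = 2.41755%.

2.418%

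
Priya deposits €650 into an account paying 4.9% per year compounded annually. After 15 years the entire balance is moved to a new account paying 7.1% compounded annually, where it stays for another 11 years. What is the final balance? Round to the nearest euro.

After 15 years at 4.9%: 650 × 2.049426384 ≈ 1,332.1271.
Then 11 years at 7.1%: 1,332.1271 × 2.126592017 ≈ 2,832.8910.

€2,833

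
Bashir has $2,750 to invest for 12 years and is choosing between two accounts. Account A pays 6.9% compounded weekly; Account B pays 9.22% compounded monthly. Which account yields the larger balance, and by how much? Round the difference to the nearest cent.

Account A growth factor: (1 + 0.069/52)^624 ≈ 2.287480833; balance ≈ 6,290.5723.
Account B growth factor: (1 + 0.0922/12)^144 ≈ 3.010695836; balance ≈ 8,279.4135.
Account B is larger by 1,988.8413.

Account B, by $1,988.84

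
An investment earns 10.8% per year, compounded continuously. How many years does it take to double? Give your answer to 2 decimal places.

6.42 years

e^(0.108t) = 2, so 0.108t = ln 2 ≈ 0.69315.
t ≈ 0.69315/0.108 ≈ 6.4180.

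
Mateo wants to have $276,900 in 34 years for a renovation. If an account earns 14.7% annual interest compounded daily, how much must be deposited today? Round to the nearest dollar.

Growth factor = (1 + 0.147/365)^12410 ≈ 147.967672902.
P = 276,900/147.967672902 ≈ 1,871.3547.

$1,871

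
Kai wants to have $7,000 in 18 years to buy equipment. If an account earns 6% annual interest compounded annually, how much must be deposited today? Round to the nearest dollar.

$2,452

Annual rate = 6% = 0.06; 18 periods.
P = 7,000/(1 + 0.06)^18 ≈ 7,000/2.854339153 ≈ 2,452.4065.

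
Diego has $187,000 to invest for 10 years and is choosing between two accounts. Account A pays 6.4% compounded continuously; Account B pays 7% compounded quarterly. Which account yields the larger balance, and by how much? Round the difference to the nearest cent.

A: e^(0.064·10) = e^0.64 ≈ 1.8964808793, so 187,000 × 1.8964808793 ≈ 354,641.9244.
B: (1 + 0.0175)^40 ≈ 2.00159734319, so 187,000 × 2.00159734319 ≈ 374,298.7032.
Difference ≈ 19,656.7787 in favor of B.

Account B, by $19,656.78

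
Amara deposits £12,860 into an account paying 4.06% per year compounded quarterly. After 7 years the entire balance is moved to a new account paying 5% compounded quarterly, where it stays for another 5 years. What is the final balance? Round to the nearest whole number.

£21,875

After 7 years at 4.06%: 12,860 × 1.3267964745 ≈ 17,062.6027.
Then 5 years at 5%: 17,062.6027 × 1.2820372317 ≈ 21,874.8919.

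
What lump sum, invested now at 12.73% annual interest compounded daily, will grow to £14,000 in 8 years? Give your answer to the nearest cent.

Growth factor = (1 + 0.1273/365)^2920 ≈ 2.7682696476.
P = 14,000/2.7682696476 ≈ 5,057.3108.

£5,057.31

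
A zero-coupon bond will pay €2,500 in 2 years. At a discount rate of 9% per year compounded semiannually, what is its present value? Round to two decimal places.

Growth factor = (1 + 0.045)^4 ≈ 1.192518601.
P = 2,500/1.192518601 ≈ 2,096.4034.

€2,096.40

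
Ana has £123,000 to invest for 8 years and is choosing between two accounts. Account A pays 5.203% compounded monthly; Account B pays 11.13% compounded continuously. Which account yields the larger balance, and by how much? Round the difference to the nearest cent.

A: (1 + 0.05203/12)^96 ≈ 1.51488605707, so 123,000 × 1.51488605707 ≈ 186,330.9850.
B: e^(0.1113·8) = e^0.8904 ≈ 2.43610389799, so 123,000 × 2.43610389799 ≈ 299,640.7795.
Difference ≈ 113,309.7944 in favor of B.

Account B, by £113,309.79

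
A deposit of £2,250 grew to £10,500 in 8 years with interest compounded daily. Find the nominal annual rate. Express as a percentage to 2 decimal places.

19.26%

The 2920-period growth factor is 10,500/2,250 = 4.66667.
r/365 = 4.66667^(1/2920) − 1 ≈ 0.000527689, so r ≈ 365·0.000527689 = 19.26064%.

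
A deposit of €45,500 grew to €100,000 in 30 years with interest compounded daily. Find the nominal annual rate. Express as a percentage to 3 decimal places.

2.625%

The 10950-period growth factor is 100,000/45,500 = 2.1978.
r/365 = 2.1978^(1/10950) − 1 ≈ 0.0000719165, so r ≈ 365·0.0000719165 = 2.62495%.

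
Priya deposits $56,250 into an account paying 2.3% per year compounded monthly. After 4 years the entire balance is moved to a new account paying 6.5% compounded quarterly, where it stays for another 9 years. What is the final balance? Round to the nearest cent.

$110,169.02

After 4 years at 2.3%: 56,250 × 1.09626828684 ≈ 61,665.0911.
Then 9 years at 6.5%: 61,665.0911 × 1.78657029872 ≈ 110,169.0203.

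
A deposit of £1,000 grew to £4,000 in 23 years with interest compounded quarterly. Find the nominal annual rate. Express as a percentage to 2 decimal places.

6.07%

(1 + r/4)^92 = 4,000/1,000 = 4.
1 + r/4 = 4^(1/92) ≈ 1.015183, so r/4 ≈ 0.0151825.
r ≈ 4·0.0151825 = 6.07301%.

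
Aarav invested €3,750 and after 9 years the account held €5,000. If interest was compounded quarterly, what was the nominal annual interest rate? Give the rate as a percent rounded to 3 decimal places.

(1 + r/4)^36 = 5,000/3,750 = 1.33333.
1 + r/4 = 1.33333^(1/36) ≈ 1.008023, so r/4 ≈ 0.00802318.
r ≈ 4·0.00802318 = 3.20927%.

3.209%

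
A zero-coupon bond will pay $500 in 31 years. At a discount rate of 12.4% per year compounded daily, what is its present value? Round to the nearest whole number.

Growth factor = (1 + 0.124/365)^11315 ≈ 46.6814652.
P = 500/46.6814652 ≈ 10.7109.

$11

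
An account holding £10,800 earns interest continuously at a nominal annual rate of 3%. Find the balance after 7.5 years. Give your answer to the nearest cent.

A = P·e^(rt) = 10,800·e^(0.03·7.5) = 10,800·e^0.225.
e^0.225 ≈ 1.2523227162, so A ≈ 13,525.0853.

£13,525.09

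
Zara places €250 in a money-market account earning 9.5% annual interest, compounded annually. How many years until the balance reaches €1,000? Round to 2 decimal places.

(1 + 0.095)^t = 1,000/250 = 4.
t·ln(1 + 0.095) = ln(4); t = 1.3863/0.0907544 ≈ 15.2752.

15.28 years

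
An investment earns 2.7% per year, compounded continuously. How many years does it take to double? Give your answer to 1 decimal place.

25.7 years

e^(0.027t) = 2, so 0.027t = ln 2 ≈ 0.69315.
t ≈ 0.69315/0.027 ≈ 25.6721.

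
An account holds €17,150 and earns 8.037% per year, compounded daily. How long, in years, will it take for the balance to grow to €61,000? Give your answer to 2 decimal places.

We need (1 + 0.000220192)^(365t) = 3.5569, so 365t = ln 3.5569 / ln 1.00022 ≈ 5763.2278.
t ≈ 5763.2278/365 = 15.7897 years.

15.79 years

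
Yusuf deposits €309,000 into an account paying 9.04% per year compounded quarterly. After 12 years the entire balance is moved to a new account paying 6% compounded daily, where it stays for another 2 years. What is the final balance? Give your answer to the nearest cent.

€1,018,467.97

Phase 1: 309,000·(1 + 0.0226)^48 ≈ 903,308.9686.
Phase 2: 903,308.9686·(1 + 0.06/365)^730 ≈ 1,018,467.9739.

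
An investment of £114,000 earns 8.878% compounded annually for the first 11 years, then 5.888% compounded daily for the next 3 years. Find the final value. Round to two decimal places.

Phase 1: 114,000·(1 + 0.08878)^11 ≈ 290,567.0287.
Phase 2: 290,567.0287·(1 + 0.05888/365)^1095 ≈ 346,700.0647.

£346,700.06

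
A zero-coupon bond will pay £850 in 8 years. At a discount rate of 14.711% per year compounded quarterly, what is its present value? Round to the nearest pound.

Periodic rate = 14.711%/4 = 0.0367775; 32 periods.
P = 850/(1 + 0.0367775)^32 ≈ 850/3.17642084 ≈ 267.5968.

£268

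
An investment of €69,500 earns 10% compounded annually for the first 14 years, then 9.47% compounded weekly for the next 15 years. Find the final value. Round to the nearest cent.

Phase 1: 69,500·(1 + 0.1)^14 ≈ 263,926.1343.
Phase 2: 263,926.1343·(1 + 0.0947/52)^780 ≈ 1,091,029.8695.

€1,091,029.87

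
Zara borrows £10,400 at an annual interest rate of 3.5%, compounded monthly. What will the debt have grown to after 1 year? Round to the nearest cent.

£10,769.90

Growth factor = (1 + 0.035/12)^12 ≈ 1.0355669529.
A ≈ 10,400 × 1.0355669529 ≈ 10,769.8963.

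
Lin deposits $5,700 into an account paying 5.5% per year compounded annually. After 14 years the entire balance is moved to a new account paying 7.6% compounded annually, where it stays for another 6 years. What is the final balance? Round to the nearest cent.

After 14 years at 5.5%: 5,700 × 2.1160914618 ≈ 12,061.7213.
Then 6 years at 7.6%: 12,061.7213 × 1.5519353585 ≈ 18,719.0118.

$18,719.01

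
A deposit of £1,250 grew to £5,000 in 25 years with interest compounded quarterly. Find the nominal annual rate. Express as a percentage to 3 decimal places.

5.584%

The 100-period growth factor is 5,000/1,250 = 4.
r/4 = 4^(1/100) − 1 ≈ 0.0139595, so r ≈ 4·0.0139595 = 5.58379%.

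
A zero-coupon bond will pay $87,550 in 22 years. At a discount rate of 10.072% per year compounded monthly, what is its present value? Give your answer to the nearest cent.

$9,637.07

Periodic rate = 10.072%/12 = 0.00839333; 264 periods.
P = 87,550/(1 + 0.10072/12)^264 ≈ 87,550/9.0847080562 ≈ 9,637.0736.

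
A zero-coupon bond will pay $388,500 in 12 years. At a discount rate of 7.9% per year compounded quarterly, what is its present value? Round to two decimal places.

Periodic rate = 7.9%/4 = 0.01975; 48 periods.
P = 388,500/(1 + 0.01975)^48 ≈ 388,500/2.5568089124 ≈ 151,947.2175.

$151,947.22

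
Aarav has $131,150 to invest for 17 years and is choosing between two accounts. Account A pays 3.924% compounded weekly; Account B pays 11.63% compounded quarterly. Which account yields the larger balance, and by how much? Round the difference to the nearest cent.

Account B, by $665,315.20

A: (1 + 0.03924/52)^884 ≈ 1.94804914265, so 131,150 × 1.94804914265 ≈ 255,486.6451.
B: (1 + 0.029075)^68 ≈ 7.02098241595, so 131,150 × 7.02098241595 ≈ 920,801.8439.
Difference ≈ 665,315.1988 in favor of B.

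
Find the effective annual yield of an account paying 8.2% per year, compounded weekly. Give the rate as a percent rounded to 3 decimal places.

EAR = (1 + 8.2%/52)^52 − 1 = (1 + 0.00157692)^52 − 1.
(1 + 0.00157692)^52 ≈ 1.085386, so EAR ≈ 8.53857%.

8.539%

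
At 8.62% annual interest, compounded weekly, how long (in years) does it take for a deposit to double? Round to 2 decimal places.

(1 + 0.00165769)^(52t) = 2.
52t = ln 2 / ln(1 + 0.00165769) ≈ 0.69315/0.00165632 ≈ 418.4863.
t ≈ 8.0478.

8.05 years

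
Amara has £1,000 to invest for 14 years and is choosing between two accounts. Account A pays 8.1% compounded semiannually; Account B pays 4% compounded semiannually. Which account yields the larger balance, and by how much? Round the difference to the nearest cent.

Account A growth factor: (1 + 0.0405)^28 ≈ 3.039333573; balance ≈ 3,039.3336.
Account B growth factor: (1 + 0.02)^28 ≈ 1.741024206; balance ≈ 1,741.0242.
Account A is larger by 1,298.3094.

Account A, by £1,298.31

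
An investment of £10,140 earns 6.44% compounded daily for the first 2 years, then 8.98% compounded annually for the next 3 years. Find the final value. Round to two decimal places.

£14,928.31

After 2 years at 6.44%: 10,140 × 1.1374496859 ≈ 11,533.7398.
Then 3 years at 8.98%: 11,533.7398 × 1.2943162708 ≈ 14,928.3071.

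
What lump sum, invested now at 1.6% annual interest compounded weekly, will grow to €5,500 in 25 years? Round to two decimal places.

Periodic rate = 1.6%/52 = 0.000307692; 1300 periods.
P = 5,500/(1 + 0.016/52)^1300 ≈ 5,500/1.491732915 ≈ 3,686.9871.

€3,686.99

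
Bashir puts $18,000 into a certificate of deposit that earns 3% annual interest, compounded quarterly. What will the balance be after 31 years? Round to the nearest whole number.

$45,463

Periodic rate = 3%/4 = 0.0075; periods = 4·31 = 124.
A = 18,000·(1 + 0.0075)^124 ≈ 18,000·2.5257292679 ≈ 45,463.1268.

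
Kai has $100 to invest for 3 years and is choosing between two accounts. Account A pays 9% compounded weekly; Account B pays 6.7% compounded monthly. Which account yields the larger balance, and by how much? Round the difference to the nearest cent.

Account A, by $8.77

Account A growth factor: (1 + 0.09/52)^156 ≈ 1.30965876; balance ≈ 130.9659.
Account B growth factor: (1 + 0.067/12)^36 ≈ 1.22194146; balance ≈ 122.1941.
Account A is larger by 8.7717.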